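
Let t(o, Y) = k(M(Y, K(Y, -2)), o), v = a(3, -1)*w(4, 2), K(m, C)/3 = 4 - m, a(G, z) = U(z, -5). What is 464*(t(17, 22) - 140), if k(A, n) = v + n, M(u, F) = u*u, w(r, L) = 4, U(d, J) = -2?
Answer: -60784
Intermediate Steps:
a(G, z) = -2
K(m, C) = 12 - 3*m (K(m, C) = 3*(4 - m) = 12 - 3*m)
v = -8 (v = -2*4 = -8)
M(u, F) = u²
k(A, n) = -8 + n
t(o, Y) = -8 + o
464*(t(17, 22) - 140) = 464*((-8 + 17) - 140) = 464*(9 - 140) = 464*(-131) = -60784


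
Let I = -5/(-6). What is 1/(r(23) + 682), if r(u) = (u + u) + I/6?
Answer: 36/26213 ≈ 0.0013734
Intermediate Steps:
I = ⅚ (I = -5*(-⅙) = ⅚ ≈ 0.83333)
r(u) = 5/36 + 2*u (r(u) = (u + u) + (⅚)/6 = 2*u + (⅚)*(⅙) = 2*u + 5/36 = 5/36 + 2*u)
1/(r(23) + 682) = 1/((5/36 + 2*23) + 682) = 1/((5/36 + 46) + 682) = 1/(1661/36 + 682) = 1/(26213/36) = 36/26213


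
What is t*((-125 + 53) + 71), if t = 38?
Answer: -38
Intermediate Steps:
t*((-125 + 53) + 71) = 38*((-125 + 53) + 71) = 38*(-72 + 71) = 38*(-1) = -38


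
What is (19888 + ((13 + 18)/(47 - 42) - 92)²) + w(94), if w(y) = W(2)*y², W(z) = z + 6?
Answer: 2448441/25 ≈ 97938.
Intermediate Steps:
W(z) = 6 + z
w(y) = 8*y² (w(y) = (6 + 2)*y² = 8*y²)
(19888 + ((13 + 18)/(47 - 42) - 92)²) + w(94) = (19888 + ((13 + 18)/(47 - 42) - 92)²) + 8*94² = (19888 + (31/5 - 92)²) + 8*8836 = (19888 + (31*(⅕) - 92)²) + 70688 = (19888 + (31/5 - 92)²) + 70688 = (19888 + (-429/5)²) + 70688 = (19888 + 184041/25) + 70688 = 681241/25 + 70688 = 2448441/25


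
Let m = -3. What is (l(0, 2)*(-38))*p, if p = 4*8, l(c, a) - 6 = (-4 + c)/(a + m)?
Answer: -12160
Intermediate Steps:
l(c, a) = 6 + (-4 + c)/(-3 + a) (l(c, a) = 6 + (-4 + c)/(a - 3) = 6 + (-4 + c)/(-3 + a))
p = 32
(l(0, 2)*(-38))*p = (((-22 + 0 + 6*2)/(-3 + 2))*(-38))*32 = (((-22 + 0 + 12)/(-1))*(-38))*32 = (-1*(-10)*(-38))*32 = (10*(-38))*32 = -380*32 = -12160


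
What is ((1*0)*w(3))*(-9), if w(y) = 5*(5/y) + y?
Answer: 0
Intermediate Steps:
w(y) = y + 25/y (w(y) = 25/y + y = y + 25/y)
((1*0)*w(3))*(-9) = ((1*0)*(3 + 25/3))*(-9) = (0*(3 + 25*(1/3)))*(-9) = (0*(3 + 25/3))*(-9) = (0*(34/3))*(-9) = 0*(-9) = 0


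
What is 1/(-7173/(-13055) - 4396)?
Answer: -13055/57382607 ≈ -0.00022751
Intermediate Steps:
1/(-7173/(-13055) - 4396) = 1/(-7173*(-1/13055) - 4396) = 1/(7173/13055 - 4396) = 1/(-57382607/13055) = -13055/57382607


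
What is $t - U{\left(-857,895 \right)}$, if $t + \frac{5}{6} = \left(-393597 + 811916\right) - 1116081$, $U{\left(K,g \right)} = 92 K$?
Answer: $- \frac{3713513}{6} \approx -6.1892 \cdot 10^{5}$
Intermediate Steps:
$t = - \frac{4186577}{6}$ ($t = - \frac{5}{6} + \left(\left(-393597 + 811916\right) - 1116081\right) = - \frac{5}{6} + \left(418319 - 1116081\right) = - \frac{5}{6} - 697762 = - \frac{4186577}{6} \approx -6.9776 \cdot 10^{5}$)
$t - U{\left(-857,895 \right)} = - \frac{4186577}{6} - 92 \left(-857\right) = - \frac{4186577}{6} - -78844 = - \frac{4186577}{6} + 78844 = - \frac{3713513}{6}$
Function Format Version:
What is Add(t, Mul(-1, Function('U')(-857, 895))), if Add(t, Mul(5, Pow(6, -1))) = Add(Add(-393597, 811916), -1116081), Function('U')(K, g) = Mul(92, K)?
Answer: Rational(-3713513, 6) ≈ -6.1892e+5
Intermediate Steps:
t = Rational(-4186577, 6) (t = Add(Rational(-5, 6), Add(Add(-393597, 811916), -1116081)) = Add(Rational(-5, 6), Add(418319, -1116081)) = Add(Rational(-5, 6), -697762) = Rational(-4186577, 6) ≈ -6.9776e+5)
Add(t, Mul(-1, Function('U')(-857, 895))) = Add(Rational(-4186577, 6), Mul(-1, Mul(92, -857))) = Add(Rational(-4186577, 6), Mul(-1, -78844)) = Add(Rational(-4186577, 6), 78844) = Rational(-3713513, 6)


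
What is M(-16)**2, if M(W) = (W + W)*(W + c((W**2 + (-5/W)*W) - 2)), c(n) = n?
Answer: 55591936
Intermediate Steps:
M(W) = 2*W*(-7 + W + W**2) (M(W) = (W + W)*(W + ((W**2 + (-5/W)*W) - 2)) = (2*W)*(W + ((W**2 - 5) - 2)) = (2*W)*(W + ((-5 + W**2) - 2)) = (2*W)*(W + (-7 + W**2)) = (2*W)*(-7 + W + W**2) = 2*W*(-7 + W + W**2))
M(-16)**2 = (2*(-16)*(-7 - 16 + (-16)**2))**2 = (2*(-16)*(-7 - 16 + 256))**2 = (2*(-16)*233)**2 = (-7456)**2 = 55591936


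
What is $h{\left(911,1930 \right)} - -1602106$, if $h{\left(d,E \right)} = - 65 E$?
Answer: $1476656$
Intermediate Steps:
$h{\left(911,1930 \right)} - -1602106 = \left(-65\right) 1930 - -1602106 = -125450 + 1602106 = 1476656$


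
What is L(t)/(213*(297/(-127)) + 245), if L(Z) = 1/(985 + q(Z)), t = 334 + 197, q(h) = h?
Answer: -127/48733336 ≈ -2.6060e-6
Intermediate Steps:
t = 531
L(Z) = 1/(985 + Z)
L(t)/(213*(297/(-127)) + 245) = 1/((985 + 531)*(213*(297/(-127)) + 245)) = 1/(1516*(213*(297*(-1/127)) + 245)) = 1/(1516*(213*(-297/127) + 245)) = 1/(1516*(-63261/127 + 245)) = 1/(1516*(-32146/127)) = (1/1516)*(-127/32146) = -127/48733336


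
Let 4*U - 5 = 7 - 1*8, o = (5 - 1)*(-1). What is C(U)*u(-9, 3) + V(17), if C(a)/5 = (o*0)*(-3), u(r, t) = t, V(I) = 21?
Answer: 21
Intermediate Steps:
o = -4 (o = 4*(-1) = -4)
U = 1 (U = 5/4 + (7 - 1*8)/4 = 5/4 + (7 - 8)/4 = 5/4 + (¼)*(-1) = 5/4 - ¼ = 1)
C(a) = 0 (C(a) = 5*(-4*0*(-3)) = 5*(0*(-3)) = 5*0 = 0)
C(U)*u(-9, 3) + V(17) = 0*3 + 21 = 0 + 21 = 21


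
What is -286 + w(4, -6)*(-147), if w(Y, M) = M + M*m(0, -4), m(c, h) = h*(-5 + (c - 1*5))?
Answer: 35876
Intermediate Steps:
m(c, h) = h*(-10 + c) (m(c, h) = h*(-5 + (c - 5)) = h*(-5 + (-5 + c)) = h*(-10 + c))
w(Y, M) = 41*M (w(Y, M) = M + M*(-4*(-10 + 0)) = M + M*(-4*(-10)) = M + M*40 = M + 40*M = 41*M)
-286 + w(4, -6)*(-147) = -286 + (41*(-6))*(-147) = -286 - 246*(-147) = -286 + 36162 = 35876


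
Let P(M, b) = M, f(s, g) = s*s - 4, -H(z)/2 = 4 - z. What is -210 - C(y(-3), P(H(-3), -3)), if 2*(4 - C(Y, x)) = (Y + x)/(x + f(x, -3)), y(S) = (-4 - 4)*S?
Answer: -38087/178 ≈ -213.97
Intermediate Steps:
H(z) = -8 + 2*z (H(z) = -2*(4 - z) = -8 + 2*z)
f(s, g) = -4 + s**2 (f(s, g) = s**2 - 4 = -4 + s**2)
y(S) = -8*S
C(Y, x) = 4 - (Y + x)/(2*(-4 + x + x**2)) (C(Y, x) = 4 - (Y + x)/(2*(x + (-4 + x**2))) = 4 - (Y + x)/(2*(-4 + x + x**2)))
-210 - C(y(-3), P(H(-3), -3)) = -210 - (-32 - (-8)*(-3) + 7*(-8 + 2*(-3)) + 8*(-8 + 2*(-3))**2)/(2*(-4 + (-8 + 2*(-3)) + (-8 + 2*(-3))**2)) = -210 - (-32 - 1*24 + 7*(-8 - 6) + 8*(-8 - 6)**2)/(2*(-4 + (-8 - 6) + (-8 - 6)**2)) = -210 - (-32 - 24 + 7*(-14) + 8*(-14)**2)/(2*(-4 - 14 + (-14)**2)) = -210 - (-32 - 24 - 98 + 8*196)/(2*(-4 - 14 + 196)) = -210 - (-32 - 24 - 98 + 1568)/(2*178) = -210 - 1414/(2*178) = -210 - 1*707/178 = -210 - 707/178 = -38087/178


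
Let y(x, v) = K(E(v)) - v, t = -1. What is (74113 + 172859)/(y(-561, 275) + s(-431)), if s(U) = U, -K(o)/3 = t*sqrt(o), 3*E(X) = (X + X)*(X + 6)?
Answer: -87181116/17393 - 617430*sqrt(18546)/17393 ≈ -9846.8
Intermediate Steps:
E(X) = 2*X*(6 + X)/3 (E(X) = ((X + X)*(X + 6))/3 = ((2*X)*(6 + X))/3 = (2*X*(6 + X))/3 = 2*X*(6 + X)/3)
K(o) = 3*sqrt(o) (K(o) = -(-3)*sqrt(o) = 3*sqrt(o))
y(x, v) = -v + sqrt(6)*sqrt(v*(6 + v)) (y(x, v) = 3*sqrt(2*v*(6 + v)/3) - v = 3*(sqrt(6)*sqrt(v*(6 + v))/3) - v = sqrt(6)*sqrt(v*(6 + v)) - v = -v + sqrt(6)*sqrt(v*(6 + v)))
(74113 + 172859)/(y(-561, 275) + s(-431)) = (74113 + 172859)/((-1*275 + sqrt(6)*sqrt(275*(6 + 275))) - 431) = 246972/((-275 + sqrt(6)*sqrt(275*281)) - 431) = 246972/((-275 + sqrt(6)*sqrt(77275)) - 431) = 246972/((-275 + sqrt(6)*(5*sqrt(3091))) - 431) = 246972/((-275 + 5*sqrt(18546)) - 431) = 246972/(-706 + 5*sqrt(18546))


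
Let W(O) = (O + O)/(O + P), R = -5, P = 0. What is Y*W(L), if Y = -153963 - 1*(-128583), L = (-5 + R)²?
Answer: -50760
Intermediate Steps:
L = 100 (L = (-5 - 5)² = (-10)² = 100)
Y = -25380 (Y = -153963 + 128583 = -25380)
W(O) = 2 (W(O) = (O + O)/(O + 0) = (2*O)/O = 2)
Y*W(L) = -25380*2 = -50760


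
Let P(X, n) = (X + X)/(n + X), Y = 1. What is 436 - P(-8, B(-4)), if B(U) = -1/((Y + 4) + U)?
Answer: 3908/9 ≈ 434.22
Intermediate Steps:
B(U) = -1/(5 + U) (B(U) = -1/((1 + 4) + U) = -1/(5 + U))
P(X, n) = 2*X/(X + n) (P(X, n) = (2*X)/(X + n) = 2*X/(X + n))
436 - P(-8, B(-4)) = 436 - 2*(-8)/(-8 - 1/(5 - 4)) = 436 - 2*(-8)/(-8 - 1/1) = 436 - 2*(-8)/(-8 - 1*1) = 436 - 2*(-8)/(-8 - 1) = 436 - 2*(-8)/(-9) = 436 - 2*(-8)*(-1)/9 = 436 - 1*16/9 = 436 - 16/9 = 3908/9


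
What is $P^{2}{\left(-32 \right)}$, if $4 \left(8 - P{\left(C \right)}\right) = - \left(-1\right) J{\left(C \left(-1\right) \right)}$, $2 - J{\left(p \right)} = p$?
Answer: $\frac{961}{4} \approx 240.25$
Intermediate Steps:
$J{\left(p \right)} = 2 - p$
$P{\left(C \right)} = \frac{15}{2} - \frac{C}{4}$ ($P{\left(C \right)} = 8 - \frac{\left(-1\right) \left(- (2 - C \left(-1\right))\right)}{4} = 8 - \frac{\left(-1\right) \left(- (2 - - C)\right)}{4} = 8 - \frac{\left(-1\right) \left(- (2 + C)\right)}{4} = 8 - \frac{\left(-1\right) \left(-2 - C\right)}{4} = 8 - \frac{2 + C}{4} = 8 - \left(\frac{1}{2} + \frac{C}{4}\right) = \frac{15}{2} - \frac{C}{4}$)
$P^{2}{\left(-32 \right)} = \left(\frac{15}{2} - -8\right)^{2} = \left(\frac{15}{2} + 8\right)^{2} = \left(\frac{31}{2}\right)^{2} = \frac{961}{4}$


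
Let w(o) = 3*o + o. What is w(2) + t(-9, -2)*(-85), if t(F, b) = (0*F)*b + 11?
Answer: -927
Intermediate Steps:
t(F, b) = 11 (t(F, b) = 0*b + 11 = 0 + 11 = 11)
w(o) = 4*o
w(2) + t(-9, -2)*(-85) = 4*2 + 11*(-85) = 8 - 935 = -927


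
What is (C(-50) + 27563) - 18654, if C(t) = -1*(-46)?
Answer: 8955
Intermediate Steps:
C(t) = 46
(C(-50) + 27563) - 18654 = (46 + 27563) - 18654 = 27609 - 18654 = 8955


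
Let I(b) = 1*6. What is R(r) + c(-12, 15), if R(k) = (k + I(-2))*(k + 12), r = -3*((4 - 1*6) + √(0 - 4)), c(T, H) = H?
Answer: 195 - 180*I ≈ 195.0 - 180.0*I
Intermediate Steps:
r = 6 - 6*I (r = -3*((4 - 6) + √(-4)) = -3*(-2 + 2*I) = 6 - 6*I ≈ 6.0 - 6.0*I)
I(b) = 6
R(k) = (6 + k)*(12 + k) (R(k) = (k + 6)*(k + 12) = (6 + k)*(12 + k))
R(r) + c(-12, 15) = (72 + (6 - 6*I)² + 18*(6 - 6*I)) + 15 = (72 + (6 - 6*I)² + (108 - 108*I)) + 15 = (180 + (6 - 6*I)² - 108*I) + 15 = 195 + (6 - 6*I)² - 108*I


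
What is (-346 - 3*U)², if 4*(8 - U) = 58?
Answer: 426409/4 ≈ 1.0660e+5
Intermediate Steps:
U = -13/2 (U = 8 - ¼*58 = 8 - 29/2 = -13/2 ≈ -6.5000)
(-346 - 3*U)² = (-346 - 3*(-13/2))² = (-346 + 39/2)² = (-653/2)² = 426409/4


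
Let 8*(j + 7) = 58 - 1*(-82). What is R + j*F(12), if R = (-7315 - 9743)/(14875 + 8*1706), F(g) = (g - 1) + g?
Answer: 13742493/57046 ≈ 240.90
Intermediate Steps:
F(g) = -1 + 2*g (F(g) = (-1 + g) + g = -1 + 2*g)
j = 21/2 (j = -7 + (58 - 1*(-82))/8 = -7 + (58 + 82)/8 = -7 + (⅛)*140 = -7 + 35/2 = 21/2 ≈ 10.500)
R = -17058/28523 (R = -17058/(14875 + 13648) = -17058/28523 ≈ -0.59804)
R + j*F(12) = -17058/28523 + 21*(-1 + 2*12)/2 = -17058/28523 + 21*(-1 + 24)/2 = -17058/28523 + (21/2)*23 = -17058/28523 + 483/2 = 13742493/57046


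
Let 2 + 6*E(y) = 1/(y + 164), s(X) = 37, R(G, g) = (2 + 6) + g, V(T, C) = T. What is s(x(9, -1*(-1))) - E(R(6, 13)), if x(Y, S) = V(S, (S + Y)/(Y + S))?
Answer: 13813/370 ≈ 37.332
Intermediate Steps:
x(Y, S) = S
R(G, g) = 8 + g
E(y) = -⅓ + 1/(6*(164 + y)) (E(y) = -⅓ + 1/(6*(y + 164)) = -⅓ + 1/(6*(164 + y)))
s(x(9, -1*(-1))) - E(R(6, 13)) = 37 - (-327 - 2*(8 + 13))/(6*(164 + (8 + 13))) = 37 - (-327 - 2*21)/(6*(164 + 21)) = 37 - (-327 - 42)/(6*185) = 37 - (-369)/(6*185) = 37 - 1*(-123/370) = 37 + 123/370 = 13813/370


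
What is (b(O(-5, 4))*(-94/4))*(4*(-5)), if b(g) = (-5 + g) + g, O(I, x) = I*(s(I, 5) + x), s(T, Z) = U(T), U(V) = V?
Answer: 2350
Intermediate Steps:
s(T, Z) = T
O(I, x) = I*(I + x)
b(g) = -5 + 2*g
(b(O(-5, 4))*(-94/4))*(4*(-5)) = ((-5 + 2*(-5*(-5 + 4)))*(-94/4))*(4*(-5)) = ((-5 + 2*(-5*(-1)))*(-94*1/4))*(-20) = ((-5 + 2*5)*(-47/2))*(-20) = ((-5 + 10)*(-47/2))*(-20) = (5*(-47/2))*(-20) = -235/2*(-20) = 2350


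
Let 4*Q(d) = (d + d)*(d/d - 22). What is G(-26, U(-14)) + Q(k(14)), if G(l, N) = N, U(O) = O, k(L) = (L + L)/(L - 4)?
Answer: -217/5 ≈ -43.400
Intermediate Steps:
k(L) = 2*L/(-4 + L) (k(L) = (2*L)/(-4 + L) = 2*L/(-4 + L))
Q(d) = -21*d/2 (Q(d) = ((d + d)*(d/d - 22))/4 = ((2*d)*(1 - 22))/4 = ((2*d)*(-21))/4 = (-42*d)/4 = -21*d/2)
G(-26, U(-14)) + Q(k(14)) = -14 - 21*14/(-4 + 14) = -14 - 21*14/10 = -14 - 21/2*14/5 = -14 - 147/5 = -217/5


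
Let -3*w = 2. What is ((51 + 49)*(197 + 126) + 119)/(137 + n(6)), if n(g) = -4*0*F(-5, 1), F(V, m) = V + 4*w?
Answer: 32419/137 ≈ 236.64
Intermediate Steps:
w = -⅔ (w = -⅓*2 = -⅔ ≈ -0.66667)
F(V, m) = -8/3 + V (F(V, m) = V + 4*(-⅔) = V - 8/3 = -8/3 + V)
n(g) = 0 (n(g) = -4*0*(-8/3 - 5) = -0*(-23)/3 = -1*0 = 0)
((51 + 49)*(197 + 126) + 119)/(137 + n(6)) = ((51 + 49)*(197 + 126) + 119)/(137 + 0) = (100*323 + 119)/137 = (32300 + 119)*(1/137) = 32419*(1/137) = 32419/137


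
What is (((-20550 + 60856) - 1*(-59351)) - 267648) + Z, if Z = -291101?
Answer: -459092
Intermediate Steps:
(((-20550 + 60856) - 1*(-59351)) - 267648) + Z = (((-20550 + 60856) - 1*(-59351)) - 267648) - 291101 = ((40306 + 59351) - 267648) - 291101 = (99657 - 267648) - 291101 = -167991 - 291101 = -459092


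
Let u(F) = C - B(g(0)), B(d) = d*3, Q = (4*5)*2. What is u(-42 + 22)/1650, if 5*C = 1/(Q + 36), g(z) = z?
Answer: 1/627000 ≈ 1.5949e-6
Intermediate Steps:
Q = 40 (Q = 20*2 = 40)
B(d) = 3*d
C = 1/380 (C = 1/(5*(40 + 36)) = (⅕)/76 = (⅕)*(1/76) = 1/380 ≈ 0.0026316)
u(F) = 1/380 (u(F) = 1/380 - 3*0 = 1/380 - 1*0 = 1/380 + 0 = 1/380)
u(-42 + 22)/1650 = (1/380)/1650 = (1/380)*(1/1650) = 1/627000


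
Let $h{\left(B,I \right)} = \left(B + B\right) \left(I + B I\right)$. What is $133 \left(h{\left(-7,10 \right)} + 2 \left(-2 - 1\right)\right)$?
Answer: $110922$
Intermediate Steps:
$h{\left(B,I \right)} = 2 B \left(I + B I\right)$
$133 \left(h{\left(-7,10 \right)} + 2 \left(-2 - 1\right)\right) = 133 \left(2 \left(-7\right) 10 \left(1 - 7\right) + 2 \left(-2 - 1\right)\right) = 133 \left(2 \left(-7\right) 10 \left(-6\right) + 2 \left(-3\right)\right) = 133 \left(840 - 6\right) = 133 \cdot 834 = 110922$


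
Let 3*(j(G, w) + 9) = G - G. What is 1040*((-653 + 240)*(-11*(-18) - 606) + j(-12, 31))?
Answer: 175234800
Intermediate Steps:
j(G, w) = -9 (j(G, w) = -9 + (G - G)/3 = -9 + (⅓)*0 = -9 + 0 = -9)
1040*((-653 + 240)*(-11*(-18) - 606) + j(-12, 31)) = 1040*((-653 + 240)*(-11*(-18) - 606) - 9) = 1040*(-413*(198 - 606) - 9) = 1040*(-413*(-408) - 9) = 1040*(168504 - 9) = 1040*168495 = 175234800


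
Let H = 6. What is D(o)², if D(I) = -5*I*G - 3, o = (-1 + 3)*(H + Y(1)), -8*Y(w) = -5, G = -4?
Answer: 68644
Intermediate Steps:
Y(w) = 5/8 (Y(w) = -⅛*(-5) = 5/8)
o = 53/4 (o = (-1 + 3)*(6 + 5/8) = 2*(53/8) = 53/4 ≈ 13.250)
D(I) = -3 + 20*I (D(I) = -5*I*(-4) - 3 = -(-20)*I - 3 = 20*I - 3 = -3 + 20*I)
D(o)² = (-3 + 20*(53/4))² = (-3 + 265)² = 262² = 68644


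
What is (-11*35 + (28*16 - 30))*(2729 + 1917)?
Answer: 153318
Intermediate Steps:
(-11*35 + (28*16 - 30))*(2729 + 1917) = (-385 + (448 - 30))*4646 = (-385 + 418)*4646 = 33*4646 = 153318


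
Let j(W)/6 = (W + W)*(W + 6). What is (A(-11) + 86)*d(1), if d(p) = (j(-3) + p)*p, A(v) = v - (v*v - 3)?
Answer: 4601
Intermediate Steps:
j(W) = 12*W*(6 + W) (j(W) = 6*((W + W)*(W + 6)) = 6*((2*W)*(6 + W)) = 6*(2*W*(6 + W)) = 12*W*(6 + W))
A(v) = 3 + v - v² (A(v) = v - (v² - 3) = v - (-3 + v²) = v + (3 - v²) = 3 + v - v²)
d(p) = p*(-108 + p) (d(p) = (12*(-3)*(6 - 3) + p)*p = (12*(-3)*3 + p)*p = (-108 + p)*p = p*(-108 + p))
(A(-11) + 86)*d(1) = ((3 - 11 - 1*(-11)²) + 86)*(1*(-108 + 1)) = ((3 - 11 - 1*121) + 86)*(1*(-107)) = ((3 - 11 - 121) + 86)*(-107) = (-129 + 86)*(-107) = -43*(-107) = 4601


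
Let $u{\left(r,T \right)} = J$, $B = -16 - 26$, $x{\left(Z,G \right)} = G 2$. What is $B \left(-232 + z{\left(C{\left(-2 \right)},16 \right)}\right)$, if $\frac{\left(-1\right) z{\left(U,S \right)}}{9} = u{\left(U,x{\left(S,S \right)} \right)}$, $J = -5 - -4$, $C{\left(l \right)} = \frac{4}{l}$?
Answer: $9366$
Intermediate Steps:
$x{\left(Z,G \right)} = 2 G$
$B = -42$ ($B = -16 - 26 = -42$)
$J = -1$ ($J = -5 + 4 = -1$)
$u{\left(r,T \right)} = -1$
$z{\left(U,S \right)} = 9$ ($z{\left(U,S \right)} = \left(-9\right) \left(-1\right) = 9$)
$B \left(-232 + z{\left(C{\left(-2 \right)},16 \right)}\right) = - 42 \left(-232 + 9\right) = \left(-42\right) \left(-223\right) = 9366$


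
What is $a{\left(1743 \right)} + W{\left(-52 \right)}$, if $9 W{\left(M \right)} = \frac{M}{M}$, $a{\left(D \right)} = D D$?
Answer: $\frac{27342442}{9} \approx 3.038 \cdot 10^{6}$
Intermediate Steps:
$a{\left(D \right)} = D^{2}$
$W{\left(M \right)} = \frac{1}{9}$ ($W{\left(M \right)} = \frac{M \frac{1}{M}}{9} = \frac{1}{9} \cdot 1 = \frac{1}{9}$)
$a{\left(1743 \right)} + W{\left(-52 \right)} = 1743^{2} + \frac{1}{9} = 3038049 + \frac{1}{9} = \frac{27342442}{9}$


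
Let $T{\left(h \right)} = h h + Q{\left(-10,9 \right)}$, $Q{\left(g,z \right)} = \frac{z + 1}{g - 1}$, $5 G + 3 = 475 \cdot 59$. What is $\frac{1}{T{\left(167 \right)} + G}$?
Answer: $\frac{55}{1842087} \approx 2.9857 \cdot 10^{-5}$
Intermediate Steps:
$G = \frac{28022}{5}$ ($G = - \frac{3}{5} + \frac{475 \cdot 59}{5} = - \frac{3}{5} + \frac{1}{5} \cdot 28025 = - \frac{3}{5} + 5605 = \frac{28022}{5} \approx 5604.4$)
$Q{\left(g,z \right)} = \frac{1 + z}{-1 + g}$
$T{\left(h \right)} = - \frac{10}{11} + h^{2}$ ($T{\left(h \right)} = h h + \frac{1 + 9}{-1 - 10} = h^{2} + \frac{1}{-11} \cdot 10 = h^{2} - \frac{10}{11} = - \frac{10}{11} + h^{2}$)
$\frac{1}{T{\left(167 \right)} + G} = \frac{1}{\left(- \frac{10}{11} + 167^{2}\right) + \frac{28022}{5}} = \frac{1}{\left(- \frac{10}{11} + 27889\right) + \frac{28022}{5}} = \frac{1}{\frac{306769}{11} + \frac{28022}{5}} = \frac{1}{\frac{1842087}{55}} = \frac{55}{1842087}$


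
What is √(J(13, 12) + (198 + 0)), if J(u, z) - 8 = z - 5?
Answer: √213 ≈ 14.595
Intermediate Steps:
J(u, z) = 3 + z (J(u, z) = 8 + (z - 5) = 8 + (-5 + z) = 3 + z)
√(J(13, 12) + (198 + 0)) = √((3 + 12) + (198 + 0)) = √(15 + 198) = √213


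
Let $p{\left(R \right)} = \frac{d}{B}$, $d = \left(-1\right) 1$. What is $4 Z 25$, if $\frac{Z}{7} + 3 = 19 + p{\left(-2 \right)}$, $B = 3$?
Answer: $\frac{32900}{3} \approx 10967.0$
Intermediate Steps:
$d = -1$
$p{\left(R \right)} = - \frac{1}{3}$
$Z = \frac{329}{3}$ ($Z = -21 + 7 \left(19 - \frac{1}{3}\right) = -21 + 7 \cdot \frac{56}{3} = -21 + \frac{392}{3} = \frac{329}{3} \approx 109.67$)
$4 Z 25 = 4 \cdot \frac{329}{3} \cdot 25 = \frac{1316}{3} \cdot 25 = \frac{32900}{3}$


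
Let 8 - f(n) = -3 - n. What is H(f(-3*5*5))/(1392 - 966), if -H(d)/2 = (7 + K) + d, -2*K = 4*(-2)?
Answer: 53/213 ≈ 0.24883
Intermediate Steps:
K = 4 (K = -2*(-2) = -½*(-8) = 4)
f(n) = 11 + n (f(n) = 8 - (-3 - n) = 8 + (3 + n) = 11 + n)
H(d) = -22 - 2*d (H(d) = -2*((7 + 4) + d) = -2*(11 + d) = -22 - 2*d)
H(f(-3*5*5))/(1392 - 966) = (-22 - 2*(11 - 3*5*5))/(1392 - 966) = (-22 - 2*(11 - 15*5))/426 = (-22 - 2*(11 - 75))*(1/426) = (-22 - 2*(-64))*(1/426) = (-22 + 128)*(1/426) = 106*(1/426) = 53/213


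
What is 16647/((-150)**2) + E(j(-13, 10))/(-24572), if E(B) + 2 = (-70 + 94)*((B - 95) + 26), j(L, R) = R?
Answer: 36746257/46072500 ≈ 0.79757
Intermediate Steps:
E(B) = -1658 + 24*B (E(B) = -2 + (-70 + 94)*((B - 95) + 26) = -2 + 24*((-95 + B) + 26) = -2 + 24*(-69 + B) = -2 + (-1656 + 24*B) = -1658 + 24*B)
16647/((-150)**2) + E(j(-13, 10))/(-24572) = 16647/((-150)**2) + (-1658 + 24*10)/(-24572) = 16647/22500 + (-1658 + 240)*(-1/24572) = 16647*(1/22500) - 1418*(-1/24572) = 5549/7500 + 709/12286 = 36746257/46072500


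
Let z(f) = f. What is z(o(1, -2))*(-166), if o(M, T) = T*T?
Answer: -664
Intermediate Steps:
o(M, T) = T**2
z(o(1, -2))*(-166) = (-2)**2*(-166) = 4*(-166) = -664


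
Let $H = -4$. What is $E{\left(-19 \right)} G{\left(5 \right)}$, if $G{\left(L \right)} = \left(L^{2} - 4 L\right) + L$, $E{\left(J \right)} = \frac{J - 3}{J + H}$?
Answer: $\frac{220}{23} \approx 9.5652$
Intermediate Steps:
$E{\left(J \right)} = \frac{-3 + J}{-4 + J}$ ($E{\left(J \right)} = \frac{J - 3}{J - 4} = \frac{-3 + J}{-4 + J}$)
$G{\left(L \right)} = L^{2} - 3 L$
$E{\left(-19 \right)} G{\left(5 \right)} = \frac{-3 - 19}{-4 - 19} \cdot 5 \left(-3 + 5\right) = \frac{1}{-23} \left(-22\right) 5 \cdot 2 = \left(- \frac{1}{23}\right) \left(-22\right) 10 = \frac{22}{23} \cdot 10 = \frac{220}{23}$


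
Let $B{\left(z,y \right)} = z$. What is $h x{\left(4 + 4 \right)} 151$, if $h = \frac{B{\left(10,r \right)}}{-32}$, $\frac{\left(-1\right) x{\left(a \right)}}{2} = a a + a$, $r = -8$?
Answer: $6795$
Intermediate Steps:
$x{\left(a \right)} = - 2 a - 2 a^{2}$ ($x{\left(a \right)} = - 2 \left(a a + a\right) = - 2 \left(a^{2} + a\right) = - 2 \left(a + a^{2}\right) = - 2 a - 2 a^{2}$)
$h = - \frac{5}{16}$ ($h = \frac{10}{-32} = 10 \left(- \frac{1}{32}\right) = - \frac{5}{16} \approx -0.3125$)
$h x{\left(4 + 4 \right)} 151 = - \frac{5 \left(- 2 \left(4 + 4\right) \left(1 + \left(4 + 4\right)\right)\right)}{16} \cdot 151 = - \frac{5 \left(\left(-2\right) 8 \left(1 + 8\right)\right)}{16} \cdot 151 = - \frac{5 \left(\left(-2\right) 8 \cdot 9\right)}{16} \cdot 151 = \left(- \frac{5}{16}\right) \left(-144\right) 151 = 45 \cdot 151 = 6795$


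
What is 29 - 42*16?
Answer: -643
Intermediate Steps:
29 - 42*16 = 29 - 672 = -643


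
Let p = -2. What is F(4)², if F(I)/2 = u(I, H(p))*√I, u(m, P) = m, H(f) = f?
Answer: 256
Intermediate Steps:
F(I) = 2*I^(3/2) (F(I) = 2*(I*√I) = 2*I^(3/2))
F(4)² = (2*4^(3/2))² = (2*8)² = 16² = 256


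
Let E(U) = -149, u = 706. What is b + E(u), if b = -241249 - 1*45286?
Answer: -286684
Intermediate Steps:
b = -286535 (b = -241249 - 45286 = -286535)
b + E(u) = -286535 - 149 = -286684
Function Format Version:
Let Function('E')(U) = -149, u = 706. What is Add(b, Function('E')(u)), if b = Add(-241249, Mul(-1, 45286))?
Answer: -286684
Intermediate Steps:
b = -286535 (b = Add(-241249, -45286) = -286535)
Add(b, Function('E')(u)) = Add(-286535, -149) = -286684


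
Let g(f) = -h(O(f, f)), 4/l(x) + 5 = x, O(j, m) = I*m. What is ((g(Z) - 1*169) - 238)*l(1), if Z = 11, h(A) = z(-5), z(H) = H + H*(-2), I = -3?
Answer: 412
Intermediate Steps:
z(H) = -H (z(H) = H - 2*H = -H)
O(j, m) = -3*m
l(x) = 4/(-5 + x)
h(A) = 5 (h(A) = -1*(-5) = 5)
g(f) = -5 (g(f) = -1*5 = -5)
((g(Z) - 1*169) - 238)*l(1) = ((-5 - 1*169) - 238)*(4/(-5 + 1)) = ((-5 - 169) - 238)*(4/(-4)) = (-174 - 238)*(4*(-¼)) = -412*(-1) = 412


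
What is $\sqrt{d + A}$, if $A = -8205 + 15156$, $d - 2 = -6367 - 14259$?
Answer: $11 i \sqrt{113} \approx 116.93 i$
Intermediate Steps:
$d = -20624$ ($d = 2 - 20626 = -20624$)
$A = 6951$
$\sqrt{d + A} = \sqrt{-20624 + 6951} = \sqrt{-13673} = 11 i \sqrt{113}$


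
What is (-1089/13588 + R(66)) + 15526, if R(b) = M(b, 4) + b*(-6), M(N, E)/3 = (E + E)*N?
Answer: 227108743/13588 ≈ 16714.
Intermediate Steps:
M(N, E) = 6*E*N (M(N, E) = 3*((E + E)*N) = 3*((2*E)*N) = 3*(2*E*N) = 6*E*N)
R(b) = 18*b (R(b) = 6*4*b + b*(-6) = 24*b - 6*b = 18*b)
(-1089/13588 + R(66)) + 15526 = (-1089/13588 + 18*66) + 15526 = (-1089*1/13588 + 1188) + 15526 = (-1089/13588 + 1188) + 15526 = 16141455/13588 + 15526 = 227108743/13588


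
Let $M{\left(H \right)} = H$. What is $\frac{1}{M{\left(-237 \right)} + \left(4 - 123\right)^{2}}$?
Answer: $\frac{1}{13924} \approx 7.1818 \cdot 10^{-5}$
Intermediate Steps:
$\frac{1}{M{\left(-237 \right)} + \left(4 - 123\right)^{2}} = \frac{1}{-237 + \left(4 - 123\right)^{2}} = \frac{1}{-237 + \left(-119\right)^{2}} = \frac{1}{-237 + 14161} = \frac{1}{13924}$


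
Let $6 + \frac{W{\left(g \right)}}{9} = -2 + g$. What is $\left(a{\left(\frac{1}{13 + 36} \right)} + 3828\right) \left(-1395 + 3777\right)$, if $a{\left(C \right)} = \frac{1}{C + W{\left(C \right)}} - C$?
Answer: $\frac{785908001007}{86191} \approx 9.1182 \cdot 10^{6}$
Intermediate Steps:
$W{\left(g \right)} = -72 + 9 g$ ($W{\left(g \right)} = -54 + 9 \left(-2 + g\right) = -54 + \left(-18 + 9 g\right) = -72 + 9 g$)
$a{\left(C \right)} = \frac{1}{-72 + 10 C} - C$ ($a{\left(C \right)} = \frac{1}{C + \left(-72 + 9 C\right)} - C = \frac{1}{-72 + 10 C} - C$)
$\left(a{\left(\frac{1}{13 + 36} \right)} + 3828\right) \left(-1395 + 3777\right) = \left(\frac{1 - 10 \left(\frac{1}{13 + 36}\right)^{2} + \frac{72}{13 + 36}}{2 \left(-36 + \frac{5}{13 + 36}\right)} + 3828\right) \left(-1395 + 3777\right) = \left(\frac{1 - 10 \left(\frac{1}{49}\right)^{2} + \frac{72}{49}}{2 \left(-36 + \frac{5}{49}\right)} + 3828\right) 2382 = \left(\frac{1 - \frac{10}{2401} + 72 \cdot \frac{1}{49}}{2 \left(-36 + 5 \cdot \frac{1}{49}\right)} + 3828\right) 2382 = \left(\frac{1 - \frac{10}{2401} + \frac{72}{49}}{2 \left(-36 + \frac{5}{49}\right)} + 3828\right) 2382 = \left(\frac{1 - \frac{10}{2401} + \frac{72}{49}}{2 \left(- \frac{1759}{49}\right)} + 3828\right) 2382 = \left(\frac{1}{2} \left(- \frac{49}{1759}\right) \frac{5919}{2401} + 3828\right) 2382 = \left(- \frac{5919}{172382} + 3828\right) 2382 = \frac{659872377}{172382} \cdot 2382 = \frac{785908001007}{86191}$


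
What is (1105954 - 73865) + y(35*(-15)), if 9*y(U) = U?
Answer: 3096092/3 ≈ 1.0320e+6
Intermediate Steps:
y(U) = U/9
(1105954 - 73865) + y(35*(-15)) = (1105954 - 73865) + (35*(-15))/9 = 1032089 + (⅑)*(-525) = 1032089 - 175/3 = 3096092/3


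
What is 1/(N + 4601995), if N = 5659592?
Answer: 1/10261587 ≈ 9.7451e-8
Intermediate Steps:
1/(N + 4601995) = 1/(5659592 + 4601995) = 1/10261587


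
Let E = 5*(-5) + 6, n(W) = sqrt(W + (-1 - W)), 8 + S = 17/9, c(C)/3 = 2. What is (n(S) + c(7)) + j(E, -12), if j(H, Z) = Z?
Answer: -6 + I ≈ -6.0 + 1.0*I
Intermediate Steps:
c(C) = 6 (c(C) = 3*2 = 6)
S = -55/9 (S = -8 + 17/9 = -55/9 ≈ -6.1111)
n(W) = I (n(W) = sqrt(-1) = I)
E = -19 (E = -25 + 6 = -19)
(n(S) + c(7)) + j(E, -12) = (I + 6) - 12 = (6 + I) - 12 = -6 + I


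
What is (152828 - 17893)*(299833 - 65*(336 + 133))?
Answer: 36344472380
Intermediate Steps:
(152828 - 17893)*(299833 - 65*(336 + 133)) = 134935*(299833 - 65*469) = 134935*(299833 - 30485) = 134935*269348 = 36344472380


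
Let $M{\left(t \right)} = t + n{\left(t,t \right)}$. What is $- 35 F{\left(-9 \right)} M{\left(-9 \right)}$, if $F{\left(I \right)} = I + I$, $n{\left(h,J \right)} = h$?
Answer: $-11340$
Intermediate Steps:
$F{\left(I \right)} = 2 I$
$M{\left(t \right)} = 2 t$ ($M{\left(t \right)} = t + t = 2 t$)
$- 35 F{\left(-9 \right)} M{\left(-9 \right)} = - 35 \cdot 2 \left(-9\right) 2 \left(-9\right) = \left(-35\right) \left(-18\right) \left(-18\right) = 630 \left(-18\right) = -11340$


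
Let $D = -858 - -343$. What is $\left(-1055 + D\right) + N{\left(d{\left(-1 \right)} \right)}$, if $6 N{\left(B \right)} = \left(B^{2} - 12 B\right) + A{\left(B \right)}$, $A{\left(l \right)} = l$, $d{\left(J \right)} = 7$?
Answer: $- \frac{4724}{3} \approx -1574.7$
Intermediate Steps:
$D = -515$ ($D = -858 + 343 = -515$)
$N{\left(B \right)} = - \frac{11 B}{6} + \frac{B^{2}}{6}$ ($N{\left(B \right)} = \frac{\left(B^{2} - 12 B\right) + B}{6} = \frac{B^{2} - 11 B}{6} = - \frac{11 B}{6} + \frac{B^{2}}{6}$)
$\left(-1055 + D\right) + N{\left(d{\left(-1 \right)} \right)} = \left(-1055 - 515\right) + \frac{1}{6} \cdot 7 \left(-11 + 7\right) = -1570 + \frac{1}{6} \cdot 7 \left(-4\right) = -1570 - \frac{14}{3} = - \frac{4724}{3}$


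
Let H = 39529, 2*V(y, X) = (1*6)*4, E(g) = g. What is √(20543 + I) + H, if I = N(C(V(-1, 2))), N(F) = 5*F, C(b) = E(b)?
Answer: 39529 + √20603 ≈ 39673.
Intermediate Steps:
V(y, X) = 12 (V(y, X) = ((1*6)*4)/2 = (6*4)/2 = (½)*24 = 12)
C(b) = b
I = 60 (I = 5*12 = 60)
√(20543 + I) + H = √(20543 + 60) + 39529 = √20603 + 39529 = 39529 + √20603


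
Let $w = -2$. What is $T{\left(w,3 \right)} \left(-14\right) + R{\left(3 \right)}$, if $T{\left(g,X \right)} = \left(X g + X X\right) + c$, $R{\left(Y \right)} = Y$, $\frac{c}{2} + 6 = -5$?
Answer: $269$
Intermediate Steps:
$c = -22$ ($c = -12 + 2 \left(-5\right) = -12 - 10 = -22$)
$T{\left(g,X \right)} = -22 + X^{2} + X g$ ($T{\left(g,X \right)} = \left(X g + X X\right) - 22 = \left(X g + X^{2}\right) - 22 = \left(X^{2} + X g\right) - 22 = -22 + X^{2} + X g$)
$T{\left(w,3 \right)} \left(-14\right) + R{\left(3 \right)} = \left(-22 + 3^{2} + 3 \left(-2\right)\right) \left(-14\right) + 3 = \left(-22 + 9 - 6\right) \left(-14\right) + 3 = \left(-19\right) \left(-14\right) + 3 = 266 + 3 = 269$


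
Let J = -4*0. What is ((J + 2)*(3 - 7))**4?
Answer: 4096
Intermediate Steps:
J = 0
((J + 2)*(3 - 7))**4 = ((0 + 2)*(3 - 7))**4 = (2*(-4))**4 = (-8)**4 = 4096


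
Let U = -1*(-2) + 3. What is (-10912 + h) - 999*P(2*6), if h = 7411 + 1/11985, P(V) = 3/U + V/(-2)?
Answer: 22694797/11985 ≈ 1893.6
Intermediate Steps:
U = 5 (U = 2 + 3 = 5)
P(V) = 3/5 - V/2 (P(V) = 3/5 + V/(-2) = 3*(1/5) + V*(-1/2) = 3/5 - V/2)
h = 88820836/11985 (h = 7411 + 1/11985 = 88820836/11985 ≈ 7411.0)
(-10912 + h) - 999*P(2*6) = (-10912 + 88820836/11985) - 999*(3/5 - 6) = -41959484/11985 - 999*(3/5 - 1/2*12) = -41959484/11985 - 999*(3/5 - 6) = -41959484/11985 - 999*(-27/5) = -41959484/11985 + 26973/5 = 22694797/11985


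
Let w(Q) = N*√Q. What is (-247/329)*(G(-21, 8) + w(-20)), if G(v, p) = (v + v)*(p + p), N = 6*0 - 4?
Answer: 23712/47 + 1976*I*√5/329 ≈ 504.51 + 13.43*I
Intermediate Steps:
N = -4 (N = 0 - 4 = -4)
G(v, p) = 4*p*v (G(v, p) = (2*v)*(2*p) = 4*p*v)
w(Q) = -4*√Q
(-247/329)*(G(-21, 8) + w(-20)) = (-247/329)*(4*8*(-21) - 8*I*√5) = (-247*1/329)*(-672 - 8*I*√5) = -247*(-672 - 8*I*√5)/329 = 23712/47 + 1976*I*√5/329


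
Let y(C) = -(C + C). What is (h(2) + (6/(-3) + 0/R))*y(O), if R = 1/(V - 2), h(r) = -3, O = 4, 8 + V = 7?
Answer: 40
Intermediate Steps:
V = -1 (V = -8 + 7 = -1)
y(C) = -2*C
R = -1/3 (R = 1/(-1 - 2) = 1/(-3) = -1/3 ≈ -0.33333)
(h(2) + (6/(-3) + 0/R))*y(O) = (-3 + (6/(-3) + 0/(-1/3)))*(-2*4) = (-3 + (6*(-1/3) + 0*(-3)))*(-8) = (-3 + (-2 + 0))*(-8) = (-3 - 2)*(-8) = -5*(-8) = 40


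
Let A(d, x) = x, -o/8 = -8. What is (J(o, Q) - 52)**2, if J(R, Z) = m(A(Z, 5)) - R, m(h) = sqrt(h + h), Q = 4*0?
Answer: (116 - sqrt(10))**2 ≈ 12732.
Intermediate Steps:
o = 64 (o = -8*(-8) = 64)
Q = 0
m(h) = sqrt(2)*sqrt(h) (m(h) = sqrt(2*h) = sqrt(2)*sqrt(h))
J(R, Z) = sqrt(10) - R (J(R, Z) = sqrt(2)*sqrt(5) - R = sqrt(10) - R)
(J(o, Q) - 52)**2 = ((sqrt(10) - 1*64) - 52)**2 = ((sqrt(10) - 64) - 52)**2 = ((-64 + sqrt(10)) - 52)**2 = (-116 + sqrt(10))**2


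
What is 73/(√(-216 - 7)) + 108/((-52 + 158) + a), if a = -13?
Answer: 36/31 - 73*I*√223/223 ≈ 1.1613 - 4.8884*I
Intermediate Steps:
73/(√(-216 - 7)) + 108/((-52 + 158) + a) = 73/(√(-216 - 7)) + 108/((-52 + 158) - 13) = 73/(√(-223)) + 108/(106 - 13) = 73/((I*√223)) + 108/93 = 73*(-I*√223/223) + 108*(1/93) = -73*I*√223/223 + 36/31 = 36/31 - 73*I*√223/223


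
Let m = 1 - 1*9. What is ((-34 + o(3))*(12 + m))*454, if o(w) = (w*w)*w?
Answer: -12712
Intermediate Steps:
m = -8 (m = 1 - 9 = -8)
o(w) = w³ (o(w) = w²*w = w³)
((-34 + o(3))*(12 + m))*454 = ((-34 + 3³)*(12 - 8))*454 = ((-34 + 27)*4)*454 = -7*4*454 = -28*454 = -12712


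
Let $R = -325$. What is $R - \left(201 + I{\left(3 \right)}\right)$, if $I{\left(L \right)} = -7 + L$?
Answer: $-522$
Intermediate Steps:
$R - \left(201 + I{\left(3 \right)}\right) = -325 - 197 = -522$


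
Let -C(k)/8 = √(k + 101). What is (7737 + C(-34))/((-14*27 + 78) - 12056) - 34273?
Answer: -423484925/12356 + 2*√67/3089 ≈ -34274.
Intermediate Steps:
C(k) = -8*√(101 + k) (C(k) = -8*√(k + 101) = -8*√(101 + k))
(7737 + C(-34))/((-14*27 + 78) - 12056) - 34273 = (7737 - 8*√(101 - 34))/((-14*27 + 78) - 12056) - 34273 = (7737 - 8*√67)/((-378 + 78) - 12056) - 34273 = (7737 - 8*√67)/(-300 - 12056) - 34273 = (7737 - 8*√67)/(-12356) - 34273 = (7737 - 8*√67)*(-1/12356) - 34273 = (-7737/12356 + 2*√67/3089) - 34273 = -423484925/12356 + 2*√67/3089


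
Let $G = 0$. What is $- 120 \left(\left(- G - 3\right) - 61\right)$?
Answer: $7680$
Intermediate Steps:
$- 120 \left(\left(- G - 3\right) - 61\right) = - 120 \left(\left(\left(-1\right) 0 - 3\right) - 61\right) = - 120 \left(\left(0 - 3\right) - 61\right) = - 120 \left(-3 - 61\right) = \left(-120\right) \left(-64\right) = 7680$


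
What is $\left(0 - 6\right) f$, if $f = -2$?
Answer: $12$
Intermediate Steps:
$\left(0 - 6\right) f = \left(0 - 6\right) \left(-2\right) = \left(-6\right) \left(-2\right) = 12$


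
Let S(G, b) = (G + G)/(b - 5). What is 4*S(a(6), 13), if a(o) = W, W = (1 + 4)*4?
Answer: 20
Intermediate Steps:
W = 20 (W = 5*4 = 20)
a(o) = 20
S(G, b) = 2*G/(-5 + b) (S(G, b) = (2*G)/(-5 + b) = 2*G/(-5 + b))
4*S(a(6), 13) = 4*(2*20/(-5 + 13)) = 4*(2*20/8) = 4*(2*20*(⅛)) = 4*5 = 20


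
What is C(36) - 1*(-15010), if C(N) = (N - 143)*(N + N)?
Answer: 7306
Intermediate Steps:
C(N) = 2*N*(-143 + N) (C(N) = (-143 + N)*(2*N) = 2*N*(-143 + N))
C(36) - 1*(-15010) = 2*36*(-143 + 36) - 1*(-15010) = 2*36*(-107) + 15010 = -7704 + 15010 = 7306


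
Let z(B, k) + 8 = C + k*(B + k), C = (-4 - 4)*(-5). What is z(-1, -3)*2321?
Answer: 102124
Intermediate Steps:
C = 40 (C = -8*(-5) = 40)
z(B, k) = 32 + k*(B + k) (z(B, k) = -8 + (40 + k*(B + k)) = 32 + k*(B + k))
z(-1, -3)*2321 = (32 + (-3)² - 1*(-3))*2321 = (32 + 9 + 3)*2321 = 44*2321 = 102124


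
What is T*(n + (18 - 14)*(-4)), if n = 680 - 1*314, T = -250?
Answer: -87500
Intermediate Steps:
n = 366 (n = 680 - 314 = 366)
T*(n + (18 - 14)*(-4)) = -250*(366 + (18 - 14)*(-4)) = -250*(366 + 4*(-4)) = -250*(366 - 16) = -250*350 = -87500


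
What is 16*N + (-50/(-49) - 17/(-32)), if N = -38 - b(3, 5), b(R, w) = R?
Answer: -1026175/1568 ≈ -654.45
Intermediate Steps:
N = -41 (N = -38 - 1*3 = -38 - 3 = -41)
16*N + (-50/(-49) - 17/(-32)) = 16*(-41) + (-50/(-49) - 17/(-32)) = -656 + (-50*(-1/49) - 17*(-1/32)) = -656 + (50/49 + 17/32) = -656 + 2433/1568 = -1026175/1568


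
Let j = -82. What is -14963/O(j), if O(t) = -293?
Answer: 14963/293 ≈ 51.068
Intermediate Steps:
-14963/O(j) = -14963/(-293) = -14963*(-1/293) = 14963/293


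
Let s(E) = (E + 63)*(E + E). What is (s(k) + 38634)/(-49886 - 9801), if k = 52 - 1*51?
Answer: -38762/59687 ≈ -0.64942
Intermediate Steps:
k = 1 (k = 52 - 51 = 1)
s(E) = 2*E*(63 + E) (s(E) = (63 + E)*(2*E) = 2*E*(63 + E))
(s(k) + 38634)/(-49886 - 9801) = (2*1*(63 + 1) + 38634)/(-49886 - 9801) = (2*1*64 + 38634)/(-59687) = (128 + 38634)*(-1/59687) = 38762*(-1/59687) = -38762/59687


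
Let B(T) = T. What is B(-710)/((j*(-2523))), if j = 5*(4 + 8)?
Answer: 71/15138 ≈ 0.0046902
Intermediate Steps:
j = 60 (j = 5*12 = 60)
B(-710)/((j*(-2523))) = -710/(60*(-2523)) = -710/(-151380) = -710*(-1/151380) = 71/15138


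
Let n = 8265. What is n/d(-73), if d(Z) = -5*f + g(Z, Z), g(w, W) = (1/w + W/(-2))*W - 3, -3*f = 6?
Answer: -5510/1771 ≈ -3.1112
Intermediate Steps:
f = -2 (f = -⅓*6 = -2)
g(w, W) = -3 + W*(1/w - W/2) (g(w, W) = (1/w + W*(-½))*W - 3 = (1/w - W/2)*W - 3 = W*(1/w - W/2) - 3 = -3 + W*(1/w - W/2))
d(Z) = 8 - Z²/2 (d(Z) = -5*(-2) + (-3 - Z²/2 + Z/Z) = 10 + (-3 - Z²/2 + 1) = 10 + (-2 - Z²/2) = 8 - Z²/2)
n/d(-73) = 8265/(8 - ½*(-73)²) = 8265/(8 - ½*5329) = 8265/(8 - 5329/2) = 8265/(-5313/2) = 8265*(-2/5313) = -5510/1771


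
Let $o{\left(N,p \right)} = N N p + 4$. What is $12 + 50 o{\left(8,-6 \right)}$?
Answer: $-18988$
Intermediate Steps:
$o{\left(N,p \right)} = 4 + p N^{2}$ ($o{\left(N,p \right)} = N^{2} p + 4 = p N^{2} + 4 = 4 + p N^{2}$)
$12 + 50 o{\left(8,-6 \right)} = 12 + 50 \left(4 - 6 \cdot 8^{2}\right) = 12 + 50 \left(4 - 384\right) = 12 + 50 \left(-380\right) = 12 - 19000 = -18988$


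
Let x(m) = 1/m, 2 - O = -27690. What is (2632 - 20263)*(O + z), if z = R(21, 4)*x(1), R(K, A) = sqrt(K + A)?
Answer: -488325807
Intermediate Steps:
O = 27692 (O = 2 - 1*(-27690) = 2 + 27690 = 27692)
R(K, A) = sqrt(A + K)
z = 5 (z = sqrt(4 + 21)/1 = sqrt(25)*1 = 5*1 = 5)
(2632 - 20263)*(O + z) = (2632 - 20263)*(27692 + 5) = -17631*27697 = -488325807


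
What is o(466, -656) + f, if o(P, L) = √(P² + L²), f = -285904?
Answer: -285904 + 2*√161873 ≈ -2.8510e+5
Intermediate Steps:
o(P, L) = √(L² + P²)
o(466, -656) + f = √((-656)² + 466²) - 285904 = √(430336 + 217156) - 285904 = √647492 - 285904 = 2*√161873 - 285904 = -285904 + 2*√161873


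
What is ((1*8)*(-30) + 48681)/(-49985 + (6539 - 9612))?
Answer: -16147/17686 ≈ -0.91298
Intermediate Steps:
((1*8)*(-30) + 48681)/(-49985 + (6539 - 9612)) = (8*(-30) + 48681)/(-49985 - 3073) = (-240 + 48681)/(-53058) = 48441*(-1/53058) = -16147/17686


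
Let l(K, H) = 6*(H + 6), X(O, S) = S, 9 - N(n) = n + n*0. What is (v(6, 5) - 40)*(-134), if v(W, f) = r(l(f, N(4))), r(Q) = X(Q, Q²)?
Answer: -578344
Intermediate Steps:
N(n) = 9 - n (N(n) = 9 - (n + n*0) = 9 - (n + 0) = 9 - n)
l(K, H) = 36 + 6*H (l(K, H) = 6*(6 + H) = 36 + 6*H)
r(Q) = Q²
v(W, f) = 4356 (v(W, f) = (36 + 6*(9 - 1*4))² = (36 + 6*(9 - 4))² = (36 + 6*5)² = (36 + 30)² = 66² = 4356)
(v(6, 5) - 40)*(-134) = (4356 - 40)*(-134) = 4316*(-134) = -578344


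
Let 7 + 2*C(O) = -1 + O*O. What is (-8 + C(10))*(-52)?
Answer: -1976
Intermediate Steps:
C(O) = -4 + O²/2 (C(O) = -7/2 + (-1 + O*O)/2 = -7/2 + (-1 + O²)/2 = -7/2 + (-½ + O²/2) = -4 + O²/2)
(-8 + C(10))*(-52) = (-8 + (-4 + (½)*10²))*(-52) = (-8 + (-4 + (½)*100))*(-52) = (-8 + (-4 + 50))*(-52) = (-8 + 46)*(-52) = 38*(-52) = -1976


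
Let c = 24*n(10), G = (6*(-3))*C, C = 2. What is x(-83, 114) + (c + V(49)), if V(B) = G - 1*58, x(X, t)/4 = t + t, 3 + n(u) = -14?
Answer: 410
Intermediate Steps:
n(u) = -17 (n(u) = -3 - 14 = -17)
x(X, t) = 8*t (x(X, t) = 4*(t + t) = 4*(2*t) = 8*t)
G = -36 (G = (6*(-3))*2 = -18*2 = -36)
V(B) = -94 (V(B) = -36 - 1*58 = -36 - 58 = -94)
c = -408 (c = 24*(-17) = -408)
x(-83, 114) + (c + V(49)) = 8*114 + (-408 - 94) = 912 - 502 = 410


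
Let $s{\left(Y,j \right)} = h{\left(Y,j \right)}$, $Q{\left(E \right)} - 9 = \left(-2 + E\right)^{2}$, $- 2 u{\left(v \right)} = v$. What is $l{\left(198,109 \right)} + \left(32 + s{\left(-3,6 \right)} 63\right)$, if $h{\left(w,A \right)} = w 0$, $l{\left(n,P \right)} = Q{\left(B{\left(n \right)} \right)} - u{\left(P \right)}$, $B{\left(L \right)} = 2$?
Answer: $\frac{191}{2} \approx 95.5$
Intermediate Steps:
$u{\left(v \right)} = - \frac{v}{2}$
$Q{\left(E \right)} = 9 + \left(-2 + E\right)^{2}$
$l{\left(n,P \right)} = 9 + \frac{P}{2}$ ($l{\left(n,P \right)} = \left(9 + \left(-2 + 2\right)^{2}\right) - - \frac{P}{2} = \left(9 + 0^{2}\right) + \frac{P}{2} = \left(9 + 0\right) + \frac{P}{2} = 9 + \frac{P}{2}$)
$h{\left(w,A \right)} = 0$
$s{\left(Y,j \right)} = 0$
$l{\left(198,109 \right)} + \left(32 + s{\left(-3,6 \right)} 63\right) = \left(9 + \frac{1}{2} \cdot 109\right) + \left(32 + 0 \cdot 63\right) = \left(9 + \frac{109}{2}\right) + \left(32 + 0\right) = \frac{127}{2} + 32 = \frac{191}{2}$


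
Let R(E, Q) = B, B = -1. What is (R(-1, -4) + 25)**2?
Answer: 576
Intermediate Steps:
R(E, Q) = -1
(R(-1, -4) + 25)**2 = (-1 + 25)**2 = 24**2 = 576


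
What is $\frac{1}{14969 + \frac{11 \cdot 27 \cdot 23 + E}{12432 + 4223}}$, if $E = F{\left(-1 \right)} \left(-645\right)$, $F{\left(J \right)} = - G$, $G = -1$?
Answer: $\frac{16655}{249314881} \approx 6.6803 \cdot 10^{-5}$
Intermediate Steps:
$F{\left(J \right)} = 1$ ($F{\left(J \right)} = \left(-1\right) \left(-1\right) = 1$)
$E = -645$ ($E = 1 \left(-645\right) = -645$)
$\frac{1}{14969 + \frac{11 \cdot 27 \cdot 23 + E}{12432 + 4223}} = \frac{1}{14969 + \frac{11 \cdot 27 \cdot 23 - 645}{12432 + 4223}} = \frac{1}{14969 + \frac{297 \cdot 23 - 645}{16655}} = \frac{1}{14969 + \left(6831 - 645\right) \frac{1}{16655}} = \frac{1}{14969 + 6186 \cdot \frac{1}{16655}} = \frac{1}{14969 + \frac{6186}{16655}} = \frac{1}{\frac{249314881}{16655}} = \frac{16655}{249314881}$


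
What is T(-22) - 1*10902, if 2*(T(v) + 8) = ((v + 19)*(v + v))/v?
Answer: -10913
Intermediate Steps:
T(v) = 11 + v (T(v) = -8 + (((v + 19)*(v + v))/v)/2 = -8 + (((19 + v)*(2*v))/v)/2 = -8 + ((2*v*(19 + v))/v)/2 = -8 + (38 + 2*v)/2 = -8 + (19 + v) = 11 + v)
T(-22) - 1*10902 = (11 - 22) - 1*10902 = -11 - 10902 = -10913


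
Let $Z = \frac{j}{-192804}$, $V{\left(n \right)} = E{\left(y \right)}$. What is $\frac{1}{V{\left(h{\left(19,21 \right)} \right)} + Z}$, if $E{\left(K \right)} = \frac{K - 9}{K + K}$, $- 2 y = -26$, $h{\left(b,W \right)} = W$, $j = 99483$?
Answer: $- \frac{835484}{302557} \approx -2.7614$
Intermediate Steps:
$y = 13$ ($y = \left(- \frac{1}{2}\right) \left(-26\right) = 13$)
$E{\left(K \right)} = \frac{-9 + K}{2 K}$
$V{\left(n \right)} = \frac{2}{13}$ ($V{\left(n \right)} = \frac{-9 + 13}{2 \cdot 13} = \frac{1}{2} \cdot \frac{1}{13} \cdot 4 = \frac{2}{13}$)
$Z = - \frac{33161}{64268}$ ($Z = \frac{99483}{-192804} = 99483 \left(- \frac{1}{192804}\right) = - \frac{33161}{64268} \approx -0.51598$)
$\frac{1}{V{\left(h{\left(19,21 \right)} \right)} + Z} = \frac{1}{\frac{2}{13} - \frac{33161}{64268}} = \frac{1}{- \frac{302557}{835484}} = - \frac{835484}{302557}$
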